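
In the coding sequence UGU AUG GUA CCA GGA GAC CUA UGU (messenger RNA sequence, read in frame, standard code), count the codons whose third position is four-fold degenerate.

4

Codon 1 UGU (Cys): third position 2-fold.
Codon 2 AUG (Met): third position 1-fold.
Codon 3 GUA (Val): third position 4-fold.
Codon 4 CCA (Pro): third position 4-fold.
Codon 5 GGA (Gly): third position 4-fold.
Codon 6 GAC (Asp): third position 2-fold.
Codon 7 CUA (Leu): third position 4-fold.
Codon 8 UGU (Cys): third position 2-fold.
Four-fold degenerate third positions: 4.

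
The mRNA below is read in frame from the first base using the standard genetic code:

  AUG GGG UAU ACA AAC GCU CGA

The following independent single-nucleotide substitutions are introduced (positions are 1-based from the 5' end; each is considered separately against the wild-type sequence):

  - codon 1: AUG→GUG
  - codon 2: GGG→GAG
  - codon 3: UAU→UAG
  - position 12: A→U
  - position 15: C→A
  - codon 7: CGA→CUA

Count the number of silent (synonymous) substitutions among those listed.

Codon 1: AUG (Met) → GUG (Val) — missense.
Codon 2: GGG (Gly) → GAG (Glu) — missense.
Codon 3: UAU (Tyr) → UAG (Stop) — nonsense.
Codon 4: ACA (Thr) → ACU (Thr) — synonymous.
Codon 5: AAC (Asn) → AAA (Lys) — missense.
Codon 7: CGA (Arg) → CUA (Leu) — missense.
Synonymous: 1 of 6.

1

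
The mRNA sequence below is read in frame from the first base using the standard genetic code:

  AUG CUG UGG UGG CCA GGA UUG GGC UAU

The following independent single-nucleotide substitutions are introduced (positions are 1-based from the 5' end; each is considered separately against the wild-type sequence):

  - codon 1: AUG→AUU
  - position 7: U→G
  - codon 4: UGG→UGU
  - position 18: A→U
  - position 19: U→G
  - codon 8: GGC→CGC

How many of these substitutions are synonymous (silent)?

Codon 1: AUG (Met) → AUU (Ile) — missense.
Codon 3: UGG (Trp) → GGG (Gly) — missense.
Codon 4: UGG (Trp) → UGU (Cys) — missense.
Codon 6: GGA (Gly) → GGU (Gly) — synonymous.
Codon 7: UUG (Leu) → GUG (Val) — missense.
Codon 8: GGC (Gly) → CGC (Arg) — missense.
Synonymous: 1 of 6.

1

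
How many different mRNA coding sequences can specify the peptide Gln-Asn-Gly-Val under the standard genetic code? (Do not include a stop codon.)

64

Gln: 2 codons.
Asn: 2 codons.
Gly: 4 codons.
Val: 4 codons.
2 × 2 × 4 × 4 = 64.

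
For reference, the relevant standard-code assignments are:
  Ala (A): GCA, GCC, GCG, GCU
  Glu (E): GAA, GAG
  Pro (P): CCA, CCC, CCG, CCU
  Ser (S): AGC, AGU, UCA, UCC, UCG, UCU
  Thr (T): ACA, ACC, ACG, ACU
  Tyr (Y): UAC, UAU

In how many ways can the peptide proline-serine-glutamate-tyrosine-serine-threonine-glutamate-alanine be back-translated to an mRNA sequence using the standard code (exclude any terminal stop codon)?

Pro: 4 codons.
Ser: 6 codons.
Glu: 2 codons.
Tyr: 2 codons.
Ser: 6 codons.
Thr: 4 codons.
Glu: 2 codons.
Ala: 4 codons.
4 × 6 × 2 × 2 × 6 × 4 × 2 × 4 = 18432.

18432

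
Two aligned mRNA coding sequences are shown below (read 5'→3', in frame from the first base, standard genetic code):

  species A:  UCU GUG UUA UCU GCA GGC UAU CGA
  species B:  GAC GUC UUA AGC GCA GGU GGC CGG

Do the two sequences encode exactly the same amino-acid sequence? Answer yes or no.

Codon 1: UCU Ser / GAC Asp — nonsynonymous.
Codon 2: GUG Val / GUC Val — synonymous.
Codon 3: UUA Leu / UUA Leu — identical.
Codon 4: UCU Ser / AGC Ser — synonymous.
Codon 5: GCA Ala / GCA Ala — identical.
Codon 6: GGC Gly / GGU Gly — synonymous.
Codon 7: UAU Tyr / GGC Gly — nonsynonymous.
Codon 8: CGA Arg / CGG Arg — synonymous.
Nonsynonymous differences: 2 → different protein.

no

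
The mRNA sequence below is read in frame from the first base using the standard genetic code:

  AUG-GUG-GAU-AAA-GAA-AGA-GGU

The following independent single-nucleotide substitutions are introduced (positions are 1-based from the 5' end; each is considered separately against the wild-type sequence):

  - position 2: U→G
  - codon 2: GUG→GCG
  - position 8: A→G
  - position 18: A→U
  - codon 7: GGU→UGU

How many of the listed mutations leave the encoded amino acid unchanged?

0

Codon 1: AUG (Met) → AGG (Arg) — missense.
Codon 2: GUG (Val) → GCG (Ala) — missense.
Codon 3: GAU (Asp) → GGU (Gly) — missense.
Codon 6: AGA (Arg) → AGU (Ser) — missense.
Codon 7: GGU (Gly) → UGU (Cys) — missense.
Synonymous: 0 of 5.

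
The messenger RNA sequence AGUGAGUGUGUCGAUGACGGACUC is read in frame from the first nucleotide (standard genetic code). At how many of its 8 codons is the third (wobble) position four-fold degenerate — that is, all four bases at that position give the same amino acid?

Codon 1 AGU (Ser): third position 2-fold.
Codon 2 GAG (Glu): third position 2-fold.
Codon 3 UGU (Cys): third position 2-fold.
Codon 4 GUC (Val): third position 4-fold.
Codon 5 GAU (Asp): third position 2-fold.
Codon 6 GAC (Asp): third position 2-fold.
Codon 7 GGA (Gly): third position 4-fold.
Codon 8 CUC (Leu): third position 4-fold.
Four-fold degenerate third positions: 3.

3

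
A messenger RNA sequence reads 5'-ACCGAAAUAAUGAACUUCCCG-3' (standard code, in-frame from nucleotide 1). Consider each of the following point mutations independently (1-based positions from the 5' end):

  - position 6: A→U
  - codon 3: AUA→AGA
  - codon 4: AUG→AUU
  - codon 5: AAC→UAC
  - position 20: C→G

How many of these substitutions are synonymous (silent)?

Codon 2: GAA (Glu) → GAU (Asp) — missense.
Codon 3: AUA (Ile) → AGA (Arg) — missense.
Codon 4: AUG (Met) → AUU (Ile) — missense.
Codon 5: AAC (Asn) → UAC (Tyr) — missense.
Codon 7: CCG (Pro) → CGG (Arg) — missense.
Synonymous: 0 of 5.

0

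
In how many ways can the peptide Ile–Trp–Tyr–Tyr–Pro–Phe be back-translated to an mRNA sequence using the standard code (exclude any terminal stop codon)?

Ile: 3 codons.
Trp: 1 codon.
Tyr: 2 codons.
Tyr: 2 codons.
Pro: 4 codons.
Phe: 2 codons.
3 × 1 × 2 × 2 × 4 × 2 = 96.

96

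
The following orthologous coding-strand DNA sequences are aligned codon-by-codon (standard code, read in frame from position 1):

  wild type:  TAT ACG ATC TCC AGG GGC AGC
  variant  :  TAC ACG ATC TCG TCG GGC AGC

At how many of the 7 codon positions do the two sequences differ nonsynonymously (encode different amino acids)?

1

Codon 1: TAT Tyr / TAC Tyr — synonymous.
Codon 2: ACG Thr / ACG Thr — identical.
Codon 3: ATC Ile / ATC Ile — identical.
Codon 4: TCC Ser / TCG Ser — synonymous.
Codon 5: AGG Arg / TCG Ser — nonsynonymous.
Codon 6: GGC Gly / GGC Gly — identical.
Codon 7: AGC Ser / AGC Ser — identical.
Nonsynonymous differences: 1.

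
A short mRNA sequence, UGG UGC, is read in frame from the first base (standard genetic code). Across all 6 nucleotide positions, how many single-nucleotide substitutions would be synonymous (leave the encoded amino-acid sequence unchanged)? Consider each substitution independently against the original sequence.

Codon 1 (UGG, Trp): 0 synonymous substitutions.
Codon 2 (UGC, Cys): 1 synonymous substitution.
Total: 0 + 1 = 1.

1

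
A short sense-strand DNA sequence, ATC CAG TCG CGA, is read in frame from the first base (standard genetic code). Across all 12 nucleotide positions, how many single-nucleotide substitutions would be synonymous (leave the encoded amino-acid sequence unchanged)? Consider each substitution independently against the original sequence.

10

Codon 1 (ATC, Ile): 2 synonymous substitutions.
Codon 2 (CAG, Gln): 1 synonymous substitution.
Codon 3 (TCG, Ser): 3 synonymous substitutions.
Codon 4 (CGA, Arg): 4 synonymous substitutions.
Total: 2 + 1 + 3 + 4 = 10.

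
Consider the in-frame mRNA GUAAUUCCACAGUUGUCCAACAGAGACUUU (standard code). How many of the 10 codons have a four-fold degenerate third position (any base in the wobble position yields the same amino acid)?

3

Codon 1 GUA (Val): third position 4-fold.
Codon 2 AUU (Ile): third position 3-fold.
Codon 3 CCA (Pro): third position 4-fold.
Codon 4 CAG (Gln): third position 2-fold.
Codon 5 UUG (Leu): third position 2-fold.
Codon 6 UCC (Ser): third position 4-fold.
Codon 7 AAC (Asn): third position 2-fold.
Codon 8 AGA (Arg): third position 2-fold.
Codon 9 GAC (Asp): third position 2-fold.
Codon 10 UUU (Phe): third position 2-fold.
Four-fold degenerate third positions: 3.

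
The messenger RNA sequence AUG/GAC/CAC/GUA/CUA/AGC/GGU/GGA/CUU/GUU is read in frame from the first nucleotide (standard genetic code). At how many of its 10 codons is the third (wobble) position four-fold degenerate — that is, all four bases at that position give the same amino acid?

6

Codon 1 AUG (Met): third position 1-fold.
Codon 2 GAC (Asp): third position 2-fold.
Codon 3 CAC (His): third position 2-fold.
Codon 4 GUA (Val): third position 4-fold.
Codon 5 CUA (Leu): third position 4-fold.
Codon 6 AGC (Ser): third position 2-fold.
Codon 7 GGU (Gly): third position 4-fold.
Codon 8 GGA (Gly): third position 4-fold.
Codon 9 CUU (Leu): third position 4-fold.
Codon 10 GUU (Val): third position 4-fold.
Four-fold degenerate third positions: 6.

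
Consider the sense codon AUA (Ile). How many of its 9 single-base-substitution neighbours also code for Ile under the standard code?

Position 1: none → 0 synonymous.
Position 2: none → 0 synonymous.
Position 3: AUU, AUC → 2 synonymous.
Total: 0 + 0 + 2 = 2.

2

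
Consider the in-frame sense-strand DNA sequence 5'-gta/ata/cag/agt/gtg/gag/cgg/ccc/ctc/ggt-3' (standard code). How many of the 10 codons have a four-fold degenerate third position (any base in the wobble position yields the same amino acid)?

6

Codon 1 GTA (Val): third position 4-fold.
Codon 2 ATA (Ile): third position 3-fold.
Codon 3 CAG (Gln): third position 2-fold.
Codon 4 AGT (Ser): third position 2-fold.
Codon 5 GTG (Val): third position 4-fold.
Codon 6 GAG (Glu): third position 2-fold.
Codon 7 CGG (Arg): third position 4-fold.
Codon 8 CCC (Pro): third position 4-fold.
Codon 9 CTC (Leu): third position 4-fold.
Codon 10 GGT (Gly): third position 4-fold.
Four-fold degenerate third positions: 6.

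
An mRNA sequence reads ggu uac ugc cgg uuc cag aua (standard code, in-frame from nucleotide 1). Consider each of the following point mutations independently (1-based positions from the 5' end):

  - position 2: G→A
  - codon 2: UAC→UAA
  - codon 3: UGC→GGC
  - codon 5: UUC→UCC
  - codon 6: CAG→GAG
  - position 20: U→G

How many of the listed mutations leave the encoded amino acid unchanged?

0

Codon 1: GGU (Gly) → GAU (Asp) — missense.
Codon 2: UAC (Tyr) → UAA (Stop) — nonsense.
Codon 3: UGC (Cys) → GGC (Gly) — missense.
Codon 5: UUC (Phe) → UCC (Ser) — missense.
Codon 6: CAG (Gln) → GAG (Glu) — missense.
Codon 7: AUA (Ile) → AGA (Arg) — missense.
Synonymous: 0 of 6.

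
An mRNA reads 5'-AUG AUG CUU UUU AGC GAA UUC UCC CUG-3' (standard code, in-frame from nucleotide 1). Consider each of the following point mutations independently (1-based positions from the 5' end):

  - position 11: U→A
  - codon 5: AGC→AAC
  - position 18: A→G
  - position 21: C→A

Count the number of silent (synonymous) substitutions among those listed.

1

Codon 4: UUU (Phe) → UAU (Tyr) — missense.
Codon 5: AGC (Ser) → AAC (Asn) — missense.
Codon 6: GAA (Glu) → GAG (Glu) — synonymous.
Codon 7: UUC (Phe) → UUA (Leu) — missense.
Synonymous: 1 of 4.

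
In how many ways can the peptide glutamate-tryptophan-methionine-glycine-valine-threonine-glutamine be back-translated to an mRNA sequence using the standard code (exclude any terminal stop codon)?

256

Glu: 2 codons.
Trp: 1 codon.
Met: 1 codon.
Gly: 4 codons.
Val: 4 codons.
Thr: 4 codons.
Gln: 2 codons.
2 × 1 × 1 × 4 × 4 × 4 × 2 = 256.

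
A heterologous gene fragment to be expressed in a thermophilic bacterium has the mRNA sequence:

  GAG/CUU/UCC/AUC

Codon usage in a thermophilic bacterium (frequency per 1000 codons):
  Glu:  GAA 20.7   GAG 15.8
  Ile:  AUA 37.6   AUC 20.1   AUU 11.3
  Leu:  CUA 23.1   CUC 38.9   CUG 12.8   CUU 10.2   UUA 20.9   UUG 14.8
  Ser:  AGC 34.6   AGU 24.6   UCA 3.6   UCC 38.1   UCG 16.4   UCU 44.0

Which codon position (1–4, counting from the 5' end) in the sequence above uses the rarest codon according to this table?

Codon 1 GAG (Glu): 15.8 per 1000.
Codon 2 CUU (Leu): 10.2 per 1000.
Codon 3 UCC (Ser): 38.1 per 1000.
Codon 4 AUC (Ile): 20.1 per 1000.
Lowest frequency is 10.2 at codon 2.

2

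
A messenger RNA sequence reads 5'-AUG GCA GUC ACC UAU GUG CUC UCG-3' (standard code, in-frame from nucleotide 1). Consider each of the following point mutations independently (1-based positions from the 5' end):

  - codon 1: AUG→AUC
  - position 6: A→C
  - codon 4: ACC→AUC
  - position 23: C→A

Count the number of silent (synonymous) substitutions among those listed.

Codon 1: AUG (Met) → AUC (Ile) — missense.
Codon 2: GCA (Ala) → GCC (Ala) — synonymous.
Codon 4: ACC (Thr) → AUC (Ile) — missense.
Codon 8: UCG (Ser) → UAG (Stop) — nonsense.
Synonymous: 1 of 4.

1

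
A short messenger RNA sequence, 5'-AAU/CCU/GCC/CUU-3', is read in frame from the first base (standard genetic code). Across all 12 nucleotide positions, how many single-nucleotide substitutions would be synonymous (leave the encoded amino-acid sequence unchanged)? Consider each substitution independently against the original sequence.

Codon 1 (AAU, Asn): 1 synonymous substitution.
Codon 2 (CCU, Pro): 3 synonymous substitutions.
Codon 3 (GCC, Ala): 3 synonymous substitutions.
Codon 4 (CUU, Leu): 3 synonymous substitutions.
Total: 1 + 3 + 3 + 3 = 10.

10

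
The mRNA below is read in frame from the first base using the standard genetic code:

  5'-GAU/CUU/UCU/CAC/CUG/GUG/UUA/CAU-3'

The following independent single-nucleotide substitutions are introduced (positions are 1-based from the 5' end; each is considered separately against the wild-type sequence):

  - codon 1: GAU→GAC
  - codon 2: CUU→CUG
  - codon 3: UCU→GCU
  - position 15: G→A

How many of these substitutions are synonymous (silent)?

3

Codon 1: GAU (Asp) → GAC (Asp) — synonymous.
Codon 2: CUU (Leu) → CUG (Leu) — synonymous.
Codon 3: UCU (Ser) → GCU (Ala) — missense.
Codon 5: CUG (Leu) → CUA (Leu) — synonymous.
Synonymous: 3 of 4.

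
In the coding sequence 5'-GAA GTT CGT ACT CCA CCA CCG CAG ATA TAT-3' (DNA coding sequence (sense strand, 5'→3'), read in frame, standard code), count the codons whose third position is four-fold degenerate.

6

Codon 1 GAA (Glu): third position 2-fold.
Codon 2 GTT (Val): third position 4-fold.
Codon 3 CGT (Arg): third position 4-fold.
Codon 4 ACT (Thr): third position 4-fold.
Codon 5 CCA (Pro): third position 4-fold.
Codon 6 CCA (Pro): third position 4-fold.
Codon 7 CCG (Pro): third position 4-fold.
Codon 8 CAG (Gln): third position 2-fold.
Codon 9 ATA (Ile): third position 3-fold.
Codon 10 TAT (Tyr): third position 2-fold.
Four-fold degenerate third positions: 6.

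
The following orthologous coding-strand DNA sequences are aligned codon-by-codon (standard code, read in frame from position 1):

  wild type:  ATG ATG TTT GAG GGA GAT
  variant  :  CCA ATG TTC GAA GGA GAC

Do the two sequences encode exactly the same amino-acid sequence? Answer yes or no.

no

Codon 1: ATG Met / CCA Pro — nonsynonymous.
Codon 2: ATG Met / ATG Met — identical.
Codon 3: TTT Phe / TTC Phe — synonymous.
Codon 4: GAG Glu / GAA Glu — synonymous.
Codon 5: GGA Gly / GGA Gly — identical.
Codon 6: GAT Asp / GAC Asp — synonymous.
Nonsynonymous differences: 1 → different protein.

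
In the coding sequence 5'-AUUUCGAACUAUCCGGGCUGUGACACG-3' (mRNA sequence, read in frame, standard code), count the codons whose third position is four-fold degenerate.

4

Codon 1 AUU (Ile): third position 3-fold.
Codon 2 UCG (Ser): third position 4-fold.
Codon 3 AAC (Asn): third position 2-fold.
Codon 4 UAU (Tyr): third position 2-fold.
Codon 5 CCG (Pro): third position 4-fold.
Codon 6 GGC (Gly): third position 4-fold.
Codon 7 UGU (Cys): third position 2-fold.
Codon 8 GAC (Asp): third position 2-fold.
Codon 9 ACG (Thr): third position 4-fold.
Four-fold degenerate third positions: 4.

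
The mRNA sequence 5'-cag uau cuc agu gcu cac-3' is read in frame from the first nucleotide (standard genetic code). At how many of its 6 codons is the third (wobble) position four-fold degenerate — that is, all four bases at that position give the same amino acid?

Codon 1 CAG (Gln): third position 2-fold.
Codon 2 UAU (Tyr): third position 2-fold.
Codon 3 CUC (Leu): third position 4-fold.
Codon 4 AGU (Ser): third position 2-fold.
Codon 5 GCU (Ala): third position 4-fold.
Codon 6 CAC (His): third position 2-fold.
Four-fold degenerate third positions: 2.

2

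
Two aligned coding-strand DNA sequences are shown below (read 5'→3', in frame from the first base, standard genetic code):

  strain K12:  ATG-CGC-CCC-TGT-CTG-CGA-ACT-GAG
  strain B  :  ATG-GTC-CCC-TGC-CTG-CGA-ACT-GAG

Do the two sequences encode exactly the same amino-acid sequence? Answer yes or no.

Codon 1: ATG Met / ATG Met — identical.
Codon 2: CGC Arg / GTC Val — nonsynonymous.
Codon 3: CCC Pro / CCC Pro — identical.
Codon 4: TGT Cys / TGC Cys — synonymous.
Codon 5: CTG Leu / CTG Leu — identical.
Codon 6: CGA Arg / CGA Arg — identical.
Codon 7: ACT Thr / ACT Thr — identical.
Codon 8: GAG Glu / GAG Glu — identical.
Nonsynonymous differences: 1 → different protein.

no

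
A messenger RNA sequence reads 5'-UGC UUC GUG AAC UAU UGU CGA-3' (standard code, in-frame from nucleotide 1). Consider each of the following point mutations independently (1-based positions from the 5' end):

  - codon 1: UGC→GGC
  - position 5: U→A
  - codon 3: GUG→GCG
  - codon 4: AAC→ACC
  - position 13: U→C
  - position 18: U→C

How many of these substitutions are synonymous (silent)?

Codon 1: UGC (Cys) → GGC (Gly) — missense.
Codon 2: UUC (Phe) → UAC (Tyr) — missense.
Codon 3: GUG (Val) → GCG (Ala) — missense.
Codon 4: AAC (Asn) → ACC (Thr) — missense.
Codon 5: UAU (Tyr) → CAU (His) — missense.
Codon 6: UGU (Cys) → UGC (Cys) — synonymous.
Synonymous: 1 of 6.

1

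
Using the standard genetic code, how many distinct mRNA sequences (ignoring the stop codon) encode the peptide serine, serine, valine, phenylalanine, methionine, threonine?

Ser: 6 codons.
Ser: 6 codons.
Val: 4 codons.
Phe: 2 codons.
Met: 1 codon.
Thr: 4 codons.
6 × 6 × 4 × 2 × 1 × 4 = 1152.

1152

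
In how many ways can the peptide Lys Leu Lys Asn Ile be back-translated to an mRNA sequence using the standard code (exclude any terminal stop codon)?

144

Lys: 2 codons.
Leu: 6 codons.
Lys: 2 codons.
Asn: 2 codons.
Ile: 3 codons.
2 × 6 × 2 × 2 × 3 = 144.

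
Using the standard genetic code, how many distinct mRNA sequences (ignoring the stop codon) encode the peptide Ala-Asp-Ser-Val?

Ala: 4 codons.
Asp: 2 codons.
Ser: 6 codons.
Val: 4 codons.
4 × 2 × 6 × 4 = 192.

192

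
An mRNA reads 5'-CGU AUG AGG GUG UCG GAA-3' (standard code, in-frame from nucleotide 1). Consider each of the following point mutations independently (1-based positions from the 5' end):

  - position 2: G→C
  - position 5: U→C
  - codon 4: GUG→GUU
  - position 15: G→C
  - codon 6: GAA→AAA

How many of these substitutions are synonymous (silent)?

2

Codon 1: CGU (Arg) → CCU (Pro) — missense.
Codon 2: AUG (Met) → ACG (Thr) — missense.
Codon 4: GUG (Val) → GUU (Val) — synonymous.
Codon 5: UCG (Ser) → UCC (Ser) — synonymous.
Codon 6: GAA (Glu) → AAA (Lys) — missense.
Synonymous: 2 of 5.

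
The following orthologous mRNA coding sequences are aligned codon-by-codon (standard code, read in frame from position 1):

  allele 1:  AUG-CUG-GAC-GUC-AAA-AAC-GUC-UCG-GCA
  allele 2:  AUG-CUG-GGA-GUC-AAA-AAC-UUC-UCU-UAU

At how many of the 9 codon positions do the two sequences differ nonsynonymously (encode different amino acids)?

3

Codon 1: AUG Met / AUG Met — identical.
Codon 2: CUG Leu / CUG Leu — identical.
Codon 3: GAC Asp / GGA Gly — nonsynonymous.
Codon 4: GUC Val / GUC Val — identical.
Codon 5: AAA Lys / AAA Lys — identical.
Codon 6: AAC Asn / AAC Asn — identical.
Codon 7: GUC Val / UUC Phe — nonsynonymous.
Codon 8: UCG Ser / UCU Ser — synonymous.
Codon 9: GCA Ala / UAU Tyr — nonsynonymous.
Nonsynonymous differences: 3.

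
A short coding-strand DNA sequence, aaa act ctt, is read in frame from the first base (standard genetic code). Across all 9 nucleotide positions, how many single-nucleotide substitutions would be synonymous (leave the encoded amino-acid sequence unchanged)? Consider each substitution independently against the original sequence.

Codon 1 (AAA, Lys): 1 synonymous substitution.
Codon 2 (ACT, Thr): 3 synonymous substitutions.
Codon 3 (CTT, Leu): 3 synonymous substitutions.
Total: 1 + 3 + 3 = 7.

7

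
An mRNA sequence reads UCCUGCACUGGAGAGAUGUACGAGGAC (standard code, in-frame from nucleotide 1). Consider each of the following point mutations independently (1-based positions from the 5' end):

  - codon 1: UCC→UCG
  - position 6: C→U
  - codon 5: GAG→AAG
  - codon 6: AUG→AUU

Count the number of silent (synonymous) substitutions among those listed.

2

Codon 1: UCC (Ser) → UCG (Ser) — synonymous.
Codon 2: UGC (Cys) → UGU (Cys) — synonymous.
Codon 5: GAG (Glu) → AAG (Lys) — missense.
Codon 6: AUG (Met) → AUU (Ile) — missense.
Synonymous: 2 of 4.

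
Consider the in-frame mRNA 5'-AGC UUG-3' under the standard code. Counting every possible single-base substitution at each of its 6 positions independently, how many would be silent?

Codon 1 (AGC, Ser): 1 synonymous substitution.
Codon 2 (UUG, Leu): 2 synonymous substitutions.
Total: 1 + 2 = 3.

3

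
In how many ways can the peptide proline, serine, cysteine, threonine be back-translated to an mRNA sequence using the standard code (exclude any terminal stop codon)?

192

Pro: 4 codons.
Ser: 6 codons.
Cys: 2 codons.
Thr: 4 codons.
4 × 6 × 2 × 4 = 192.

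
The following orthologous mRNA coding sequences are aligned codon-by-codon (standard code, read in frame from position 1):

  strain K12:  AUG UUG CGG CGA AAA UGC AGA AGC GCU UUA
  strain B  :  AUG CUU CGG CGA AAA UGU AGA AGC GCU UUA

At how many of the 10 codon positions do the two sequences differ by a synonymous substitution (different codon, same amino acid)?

2

Codon 1: AUG Met / AUG Met — identical.
Codon 2: UUG Leu / CUU Leu — synonymous.
Codon 3: CGG Arg / CGG Arg — identical.
Codon 4: CGA Arg / CGA Arg — identical.
Codon 5: AAA Lys / AAA Lys — identical.
Codon 6: UGC Cys / UGU Cys — synonymous.
Codon 7: AGA Arg / AGA Arg — identical.
Codon 8: AGC Ser / AGC Ser — identical.
Codon 9: GCU Ala / GCU Ala — identical.
Codon 10: UUA Leu / UUA Leu — identical.
Synonymous differences: 2.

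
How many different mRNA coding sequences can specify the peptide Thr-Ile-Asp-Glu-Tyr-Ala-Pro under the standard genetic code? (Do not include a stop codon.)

Thr: 4 codons.
Ile: 3 codons.
Asp: 2 codons.
Glu: 2 codons.
Tyr: 2 codons.
Ala: 4 codons.
Pro: 4 codons.
4 × 3 × 2 × 2 × 2 × 4 × 4 = 1536.

1536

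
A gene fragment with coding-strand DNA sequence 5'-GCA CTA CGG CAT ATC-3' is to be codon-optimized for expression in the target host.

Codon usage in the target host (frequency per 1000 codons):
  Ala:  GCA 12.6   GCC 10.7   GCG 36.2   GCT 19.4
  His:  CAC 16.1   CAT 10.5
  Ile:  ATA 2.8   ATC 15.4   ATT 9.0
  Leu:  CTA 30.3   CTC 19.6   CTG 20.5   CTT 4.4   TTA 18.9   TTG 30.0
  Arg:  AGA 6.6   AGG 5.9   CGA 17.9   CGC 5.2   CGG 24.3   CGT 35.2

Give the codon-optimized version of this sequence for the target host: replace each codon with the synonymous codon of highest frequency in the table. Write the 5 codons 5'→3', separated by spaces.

GCG CTA CGT CAC ATC

Codon 1 (Ala): best is GCG at 36.2.
Codon 2 (Leu): best is CTA at 30.3.
Codon 3 (Arg): best is CGT at 35.2.
Codon 4 (His): best is CAC at 16.1.
Codon 5 (Ile): best is ATC at 15.4.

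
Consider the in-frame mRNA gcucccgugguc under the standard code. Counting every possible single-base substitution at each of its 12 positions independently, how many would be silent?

12

Codon 1 (GCU, Ala): 3 synonymous substitutions.
Codon 2 (CCC, Pro): 3 synonymous substitutions.
Codon 3 (GUG, Val): 3 synonymous substitutions.
Codon 4 (GUC, Val): 3 synonymous substitutions.
Total: 3 + 3 + 3 + 3 = 12.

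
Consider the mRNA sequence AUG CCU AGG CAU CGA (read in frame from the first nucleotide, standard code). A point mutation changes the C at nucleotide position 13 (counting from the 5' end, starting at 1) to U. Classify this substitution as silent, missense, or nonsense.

nonsense

Position 13 falls in codon 5: CGA → Arg.
After the substitution the codon is UGA → Stop.
The new codon is a stop codon, so this is a nonsense mutation.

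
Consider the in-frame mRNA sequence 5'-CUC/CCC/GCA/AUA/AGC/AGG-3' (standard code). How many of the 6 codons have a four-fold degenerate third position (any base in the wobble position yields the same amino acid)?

3

Codon 1 CUC (Leu): third position 4-fold.
Codon 2 CCC (Pro): third position 4-fold.
Codon 3 GCA (Ala): third position 4-fold.
Codon 4 AUA (Ile): third position 3-fold.
Codon 5 AGC (Ser): third position 2-fold.
Codon 6 AGG (Arg): third position 2-fold.
Four-fold degenerate third positions: 3.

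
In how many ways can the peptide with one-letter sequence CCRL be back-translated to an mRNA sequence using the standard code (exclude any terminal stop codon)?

144

Cys: 2 codons.
Cys: 2 codons.
Arg: 6 codons.
Leu: 6 codons.
2 × 2 × 6 × 6 = 144.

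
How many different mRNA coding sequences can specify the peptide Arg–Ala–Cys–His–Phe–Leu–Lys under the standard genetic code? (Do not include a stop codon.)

Arg: 6 codons.
Ala: 4 codons.
Cys: 2 codons.
His: 2 codons.
Phe: 2 codons.
Leu: 6 codons.
Lys: 2 codons.
6 × 4 × 2 × 2 × 2 × 6 × 2 = 2304.

2304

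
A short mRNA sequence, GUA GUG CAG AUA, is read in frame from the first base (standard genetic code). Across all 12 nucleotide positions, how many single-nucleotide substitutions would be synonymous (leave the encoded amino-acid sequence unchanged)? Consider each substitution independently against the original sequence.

Codon 1 (GUA, Val): 3 synonymous substitutions.
Codon 2 (GUG, Val): 3 synonymous substitutions.
Codon 3 (CAG, Gln): 1 synonymous substitution.
Codon 4 (AUA, Ile): 2 synonymous substitutions.
Total: 3 + 3 + 1 + 2 = 9.

9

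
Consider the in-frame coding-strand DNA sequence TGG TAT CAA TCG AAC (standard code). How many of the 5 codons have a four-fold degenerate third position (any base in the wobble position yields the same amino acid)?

1

Codon 1 TGG (Trp): third position 1-fold.
Codon 2 TAT (Tyr): third position 2-fold.
Codon 3 CAA (Gln): third position 2-fold.
Codon 4 TCG (Ser): third position 4-fold.
Codon 5 AAC (Asn): third position 2-fold.
Four-fold degenerate third positions: 1.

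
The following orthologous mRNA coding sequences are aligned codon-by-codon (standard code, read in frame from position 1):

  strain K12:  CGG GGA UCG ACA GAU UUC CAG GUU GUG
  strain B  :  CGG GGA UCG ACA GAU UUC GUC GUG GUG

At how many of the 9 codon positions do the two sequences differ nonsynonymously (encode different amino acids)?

1

Codon 1: CGG Arg / CGG Arg — identical.
Codon 2: GGA Gly / GGA Gly — identical.
Codon 3: UCG Ser / UCG Ser — identical.
Codon 4: ACA Thr / ACA Thr — identical.
Codon 5: GAU Asp / GAU Asp — identical.
Codon 6: UUC Phe / UUC Phe — identical.
Codon 7: CAG Gln / GUC Val — nonsynonymous.
Codon 8: GUU Val / GUG Val — synonymous.
Codon 9: GUG Val / GUG Val — identical.
Nonsynonymous differences: 1.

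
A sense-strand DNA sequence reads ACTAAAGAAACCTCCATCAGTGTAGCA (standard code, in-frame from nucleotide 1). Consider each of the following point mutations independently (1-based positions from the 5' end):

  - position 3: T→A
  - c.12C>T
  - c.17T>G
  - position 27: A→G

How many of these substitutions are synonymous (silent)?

Codon 1: ACT (Thr) → ACA (Thr) — synonymous.
Codon 4: ACC (Thr) → ACT (Thr) — synonymous.
Codon 6: ATC (Ile) → AGC (Ser) — missense.
Codon 9: GCA (Ala) → GCG (Ala) — synonymous.
Synonymous: 3 of 4.

3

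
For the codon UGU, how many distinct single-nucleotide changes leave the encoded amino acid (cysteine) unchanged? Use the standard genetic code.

Position 1: none → 0 synonymous.
Position 2: none → 0 synonymous.
Position 3: UGC → 1 synonymous.
Total: 0 + 0 + 1 = 1.

1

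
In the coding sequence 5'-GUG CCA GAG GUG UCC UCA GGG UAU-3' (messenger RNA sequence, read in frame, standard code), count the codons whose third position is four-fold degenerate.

Codon 1 GUG (Val): third position 4-fold.
Codon 2 CCA (Pro): third position 4-fold.
Codon 3 GAG (Glu): third position 2-fold.
Codon 4 GUG (Val): third position 4-fold.
Codon 5 UCC (Ser): third position 4-fold.
Codon 6 UCA (Ser): third position 4-fold.
Codon 7 GGG (Gly): third position 4-fold.
Codon 8 UAU (Tyr): third position 2-fold.
Four-fold degenerate third positions: 6.

6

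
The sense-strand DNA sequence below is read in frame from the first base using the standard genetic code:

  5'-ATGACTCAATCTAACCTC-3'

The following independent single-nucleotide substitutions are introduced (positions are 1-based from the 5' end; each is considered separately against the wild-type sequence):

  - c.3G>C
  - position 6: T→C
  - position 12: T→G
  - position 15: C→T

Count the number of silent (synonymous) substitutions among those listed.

Codon 1: ATG (Met) → ATC (Ile) — missense.
Codon 2: ACT (Thr) → ACC (Thr) — synonymous.
Codon 4: TCT (Ser) → TCG (Ser) — synonymous.
Codon 5: AAC (Asn) → AAT (Asn) — synonymous.
Synonymous: 3 of 4.

3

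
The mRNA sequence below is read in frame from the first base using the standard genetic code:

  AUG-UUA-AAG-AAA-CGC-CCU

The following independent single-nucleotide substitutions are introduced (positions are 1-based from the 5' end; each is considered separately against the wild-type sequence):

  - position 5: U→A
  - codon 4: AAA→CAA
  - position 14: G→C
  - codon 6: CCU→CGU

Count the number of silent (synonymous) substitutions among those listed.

0

Codon 2: UUA (Leu) → UAA (Stop) — nonsense.
Codon 4: AAA (Lys) → CAA (Gln) — missense.
Codon 5: CGC (Arg) → CCC (Pro) — missense.
Codon 6: CCU (Pro) → CGU (Arg) — missense.
Synonymous: 0 of 4.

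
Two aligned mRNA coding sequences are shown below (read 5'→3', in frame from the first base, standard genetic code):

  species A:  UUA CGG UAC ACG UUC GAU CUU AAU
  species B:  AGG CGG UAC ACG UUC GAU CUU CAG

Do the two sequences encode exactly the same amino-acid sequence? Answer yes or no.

Codon 1: UUA Leu / AGG Arg — nonsynonymous.
Codon 2: CGG Arg / CGG Arg — identical.
Codon 3: UAC Tyr / UAC Tyr — identical.
Codon 4: ACG Thr / ACG Thr — identical.
Codon 5: UUC Phe / UUC Phe — identical.
Codon 6: GAU Asp / GAU Asp — identical.
Codon 7: CUU Leu / CUU Leu — identical.
Codon 8: AAU Asn / CAG Gln — nonsynonymous.
Nonsynonymous differences: 2 → different protein.

no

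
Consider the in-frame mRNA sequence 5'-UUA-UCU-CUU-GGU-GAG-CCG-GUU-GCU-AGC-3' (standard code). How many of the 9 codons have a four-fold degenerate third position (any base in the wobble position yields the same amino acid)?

Codon 1 UUA (Leu): third position 2-fold.
Codon 2 UCU (Ser): third position 4-fold.
Codon 3 CUU (Leu): third position 4-fold.
Codon 4 GGU (Gly): third position 4-fold.
Codon 5 GAG (Glu): third position 2-fold.
Codon 6 CCG (Pro): third position 4-fold.
Codon 7 GUU (Val): third position 4-fold.
Codon 8 GCU (Ala): third position 4-fold.
Codon 9 AGC (Ser): third position 2-fold.
Four-fold degenerate third positions: 6.

6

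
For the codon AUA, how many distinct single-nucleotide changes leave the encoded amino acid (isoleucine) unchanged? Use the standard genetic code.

2

Position 1: none → 0 synonymous.
Position 2: none → 0 synonymous.
Position 3: AUU, AUC → 2 synonymous.
Total: 0 + 0 + 2 = 2.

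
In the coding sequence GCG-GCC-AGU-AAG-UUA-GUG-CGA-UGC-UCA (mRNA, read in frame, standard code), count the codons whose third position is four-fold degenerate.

5

Codon 1 GCG (Ala): third position 4-fold.
Codon 2 GCC (Ala): third position 4-fold.
Codon 3 AGU (Ser): third position 2-fold.
Codon 4 AAG (Lys): third position 2-fold.
Codon 5 UUA (Leu): third position 2-fold.
Codon 6 GUG (Val): third position 4-fold.
Codon 7 CGA (Arg): third position 4-fold.
Codon 8 UGC (Cys): third position 2-fold.
Codon 9 UCA (Ser): third position 4-fold.
Four-fold degenerate third positions: 5.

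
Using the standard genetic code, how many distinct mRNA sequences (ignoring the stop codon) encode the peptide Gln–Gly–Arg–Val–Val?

768

Gln: 2 codons.
Gly: 4 codons.
Arg: 6 codons.
Val: 4 codons.
Val: 4 codons.
2 × 4 × 6 × 4 × 4 = 768.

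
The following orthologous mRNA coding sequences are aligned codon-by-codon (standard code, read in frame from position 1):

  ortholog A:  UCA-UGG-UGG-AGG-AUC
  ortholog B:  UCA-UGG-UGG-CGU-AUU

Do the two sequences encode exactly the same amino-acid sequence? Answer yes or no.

Codon 1: UCA Ser / UCA Ser — identical.
Codon 2: UGG Trp / UGG Trp — identical.
Codon 3: UGG Trp / UGG Trp — identical.
Codon 4: AGG Arg / CGU Arg — synonymous.
Codon 5: AUC Ile / AUU Ile — synonymous.
Nonsynonymous differences: 0 → same protein.

yes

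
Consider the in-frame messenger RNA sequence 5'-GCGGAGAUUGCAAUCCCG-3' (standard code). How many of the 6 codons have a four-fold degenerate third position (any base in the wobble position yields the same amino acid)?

Codon 1 GCG (Ala): third position 4-fold.
Codon 2 GAG (Glu): third position 2-fold.
Codon 3 AUU (Ile): third position 3-fold.
Codon 4 GCA (Ala): third position 4-fold.
Codon 5 AUC (Ile): third position 3-fold.
Codon 6 CCG (Pro): third position 4-fold.
Four-fold degenerate third positions: 3.

3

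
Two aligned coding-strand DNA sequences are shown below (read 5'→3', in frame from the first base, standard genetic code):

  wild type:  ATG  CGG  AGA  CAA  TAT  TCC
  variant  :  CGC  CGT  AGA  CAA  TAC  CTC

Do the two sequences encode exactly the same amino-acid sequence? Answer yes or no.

Codon 1: ATG Met / CGC Arg — nonsynonymous.
Codon 2: CGG Arg / CGT Arg — synonymous.
Codon 3: AGA Arg / AGA Arg — identical.
Codon 4: CAA Gln / CAA Gln — identical.
Codon 5: TAT Tyr / TAC Tyr — synonymous.
Codon 6: TCC Ser / CTC Leu — nonsynonymous.
Nonsynonymous differences: 2 → different protein.

no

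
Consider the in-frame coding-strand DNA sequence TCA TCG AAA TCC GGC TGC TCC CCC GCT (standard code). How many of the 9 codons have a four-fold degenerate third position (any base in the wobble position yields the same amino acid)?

Codon 1 TCA (Ser): third position 4-fold.
Codon 2 TCG (Ser): third position 4-fold.
Codon 3 AAA (Lys): third position 2-fold.
Codon 4 TCC (Ser): third position 4-fold.
Codon 5 GGC (Gly): third position 4-fold.
Codon 6 TGC (Cys): third position 2-fold.
Codon 7 TCC (Ser): third position 4-fold.
Codon 8 CCC (Pro): third position 4-fold.
Codon 9 GCT (Ala): third position 4-fold.
Four-fold degenerate third positions: 7.

7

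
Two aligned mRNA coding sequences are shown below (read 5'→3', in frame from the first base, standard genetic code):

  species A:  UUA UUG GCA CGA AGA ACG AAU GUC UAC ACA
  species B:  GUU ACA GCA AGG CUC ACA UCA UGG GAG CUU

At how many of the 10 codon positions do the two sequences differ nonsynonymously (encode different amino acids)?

7

Codon 1: UUA Leu / GUU Val — nonsynonymous.
Codon 2: UUG Leu / ACA Thr — nonsynonymous.
Codon 3: GCA Ala / GCA Ala — identical.
Codon 4: CGA Arg / AGG Arg — synonymous.
Codon 5: AGA Arg / CUC Leu — nonsynonymous.
Codon 6: ACG Thr / ACA Thr — synonymous.
Codon 7: AAU Asn / UCA Ser — nonsynonymous.
Codon 8: GUC Val / UGG Trp — nonsynonymous.
Codon 9: UAC Tyr / GAG Glu — nonsynonymous.
Codon 10: ACA Thr / CUU Leu — nonsynonymous.
Nonsynonymous differences: 7.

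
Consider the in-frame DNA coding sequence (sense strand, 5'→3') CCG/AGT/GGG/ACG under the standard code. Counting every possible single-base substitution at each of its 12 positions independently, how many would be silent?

10

Codon 1 (CCG, Pro): 3 synonymous substitutions.
Codon 2 (AGT, Ser): 1 synonymous substitution.
Codon 3 (GGG, Gly): 3 synonymous substitutions.
Codon 4 (ACG, Thr): 3 synonymous substitutions.
Total: 3 + 1 + 3 + 3 = 10.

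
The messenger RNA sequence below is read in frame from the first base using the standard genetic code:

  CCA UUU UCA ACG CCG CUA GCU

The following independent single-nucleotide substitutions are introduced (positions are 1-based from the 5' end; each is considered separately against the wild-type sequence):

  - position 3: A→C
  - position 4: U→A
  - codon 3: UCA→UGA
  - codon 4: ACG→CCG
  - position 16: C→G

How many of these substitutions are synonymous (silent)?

1

Codon 1: CCA (Pro) → CCC (Pro) — synonymous.
Codon 2: UUU (Phe) → AUU (Ile) — missense.
Codon 3: UCA (Ser) → UGA (Stop) — nonsense.
Codon 4: ACG (Thr) → CCG (Pro) — missense.
Codon 6: CUA (Leu) → GUA (Val) — missense.
Synonymous: 1 of 5.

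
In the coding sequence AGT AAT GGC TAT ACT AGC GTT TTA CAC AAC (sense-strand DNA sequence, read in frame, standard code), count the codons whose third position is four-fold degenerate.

3

Codon 1 AGT (Ser): third position 2-fold.
Codon 2 AAT (Asn): third position 2-fold.
Codon 3 GGC (Gly): third position 4-fold.
Codon 4 TAT (Tyr): third position 2-fold.
Codon 5 ACT (Thr): third position 4-fold.
Codon 6 AGC (Ser): third position 2-fold.
Codon 7 GTT (Val): third position 4-fold.
Codon 8 TTA (Leu): third position 2-fold.
Codon 9 CAC (His): third position 2-fold.
Codon 10 AAC (Asn): third position 2-fold.
Four-fold degenerate third positions: 3.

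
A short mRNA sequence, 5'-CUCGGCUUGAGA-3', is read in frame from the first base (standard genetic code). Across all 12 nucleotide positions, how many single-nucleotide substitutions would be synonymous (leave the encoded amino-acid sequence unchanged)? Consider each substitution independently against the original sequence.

10

Codon 1 (CUC, Leu): 3 synonymous substitutions.
Codon 2 (GGC, Gly): 3 synonymous substitutions.
Codon 3 (UUG, Leu): 2 synonymous substitutions.
Codon 4 (AGA, Arg): 2 synonymous substitutions.
Total: 3 + 3 + 2 + 2 = 10.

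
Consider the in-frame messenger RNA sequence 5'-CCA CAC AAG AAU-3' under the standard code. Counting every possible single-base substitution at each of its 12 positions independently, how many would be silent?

6

Codon 1 (CCA, Pro): 3 synonymous substitutions.
Codon 2 (CAC, His): 1 synonymous substitution.
Codon 3 (AAG, Lys): 1 synonymous substitution.
Codon 4 (AAU, Asn): 1 synonymous substitution.
Total: 3 + 1 + 1 + 1 = 6.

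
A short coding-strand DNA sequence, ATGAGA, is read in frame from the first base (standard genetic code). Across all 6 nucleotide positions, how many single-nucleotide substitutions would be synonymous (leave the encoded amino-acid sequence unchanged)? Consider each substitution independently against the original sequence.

2

Codon 1 (ATG, Met): 0 synonymous substitutions.
Codon 2 (AGA, Arg): 2 synonymous substitutions.
Total: 0 + 2 = 2.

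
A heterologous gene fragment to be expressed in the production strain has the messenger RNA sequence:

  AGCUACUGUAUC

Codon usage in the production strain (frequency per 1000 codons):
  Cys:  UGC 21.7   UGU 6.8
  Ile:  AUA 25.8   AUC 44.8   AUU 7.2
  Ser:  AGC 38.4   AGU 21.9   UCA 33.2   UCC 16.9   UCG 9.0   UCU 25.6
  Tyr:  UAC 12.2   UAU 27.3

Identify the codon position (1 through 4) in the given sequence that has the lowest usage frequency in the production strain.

3

Codon 1 AGC (Ser): 38.4 per 1000.
Codon 2 UAC (Tyr): 12.2 per 1000.
Codon 3 UGU (Cys): 6.8 per 1000.
Codon 4 AUC (Ile): 44.8 per 1000.
Lowest frequency is 6.8 at codon 3.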